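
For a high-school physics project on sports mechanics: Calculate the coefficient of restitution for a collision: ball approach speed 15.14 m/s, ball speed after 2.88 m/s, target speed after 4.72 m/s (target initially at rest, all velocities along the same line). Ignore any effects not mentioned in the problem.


e = (v2_after - v1_after) / (v1_before - v2_before)
Numerator = 4.72 - 2.88 = 1.84
Denominator = 15.14 - 0 = 15.14
e = 1.84 / 15.14 = 0.1215

0.1215


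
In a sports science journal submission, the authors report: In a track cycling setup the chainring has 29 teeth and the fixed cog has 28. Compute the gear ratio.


GR = front_teeth / rear_teeth
GR = 29 / 28
GR = 1.0357

1.0357


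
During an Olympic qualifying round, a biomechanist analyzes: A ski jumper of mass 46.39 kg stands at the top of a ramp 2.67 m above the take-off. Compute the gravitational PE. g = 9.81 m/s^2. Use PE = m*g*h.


PE = m * g * h
PE = 46.39 * 9.81 * 2.67
PE = 455.0859 * 2.67 = 1215.0794 J

1215.0794 J


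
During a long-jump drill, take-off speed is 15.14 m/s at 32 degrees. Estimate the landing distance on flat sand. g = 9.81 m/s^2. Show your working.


R = v^2 * sin(2*theta) / g
Convert angle to radians: theta = 32 deg = 0.5585 rad
sin(2*theta) = sin(1.117) = 0.8988
R = 15.14^2 * 0.8988 / 9.81
R = 229.2196 * 0.8988 / 9.81 = 21.0011 m

21.0011 m


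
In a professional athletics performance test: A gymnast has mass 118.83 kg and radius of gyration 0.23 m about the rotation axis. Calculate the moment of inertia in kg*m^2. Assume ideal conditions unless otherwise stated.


I = m * k^2
I = 118.83 * 0.23^2
I = 118.83 * 0.0529 = 6.2861 kg*m^2

6.2861 kg*m^2


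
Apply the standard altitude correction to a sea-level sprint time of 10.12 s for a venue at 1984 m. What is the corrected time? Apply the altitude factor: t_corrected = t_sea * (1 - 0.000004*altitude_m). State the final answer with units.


Correction factor = 1 - 0.000004 * 1984 = 0.992064
t_corrected = t_sea * factor = 10.12 * 0.992064
t_corrected = 10.0397 s

10.0397 s


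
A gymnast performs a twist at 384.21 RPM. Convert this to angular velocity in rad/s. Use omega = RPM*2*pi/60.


omega = RPM * 2 * pi / 60
omega = 384.21 * 2 * 3.14159 / 60
omega = 2414.0626 / 60 = 40.2344 rad/s

40.2344 rad/s


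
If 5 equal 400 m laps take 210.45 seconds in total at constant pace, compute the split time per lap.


Split time = total_time / n_laps = 210.45 / 5
Split time = 42.09 s per lap

42.09 s


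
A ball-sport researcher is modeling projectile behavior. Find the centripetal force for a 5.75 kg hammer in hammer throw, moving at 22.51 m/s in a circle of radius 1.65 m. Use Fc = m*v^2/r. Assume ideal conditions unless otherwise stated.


Fc = m * v^2 / r
v^2 = 22.51^2 = 506.7001
Fc = 5.75 * 506.7001 / 1.65
Fc = 2913.5256 / 1.65 = 1765.7731 N

1765.7731 N


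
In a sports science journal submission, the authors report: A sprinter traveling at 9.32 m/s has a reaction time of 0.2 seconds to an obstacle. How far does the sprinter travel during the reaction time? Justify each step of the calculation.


d = v * t
d = 9.32 * 0.2
d = 1.864 m

1.864 m


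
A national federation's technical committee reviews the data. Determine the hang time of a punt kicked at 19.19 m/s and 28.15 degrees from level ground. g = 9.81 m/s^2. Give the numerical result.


T = 2*v*sin(theta)/g
sin(theta) = sin(28.15 deg) = 0.4718
T = 2*19.19*0.4718 / 9.81
T = 18.107 / 9.81 = 1.8458 s

1.8458 s


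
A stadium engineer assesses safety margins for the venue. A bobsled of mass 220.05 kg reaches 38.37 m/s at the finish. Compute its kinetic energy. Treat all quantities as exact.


KE = 0.5 * m * v^2
KE = 0.5 * 220.05 * 38.37^2
KE = 0.5 * 220.05 * 1472.2569 = 161985.0654 J

161985.0654 J


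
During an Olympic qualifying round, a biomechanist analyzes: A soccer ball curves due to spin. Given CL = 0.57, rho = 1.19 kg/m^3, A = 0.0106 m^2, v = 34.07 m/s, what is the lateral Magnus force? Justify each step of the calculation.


FM = 0.5 * CL * rho * A * v^2
FM = 0.5 * 0.57 * 1.19 * 0.0106 * 34.07^2
v^2 = 1160.7649
FM = 0.5 * 0.57 * 1.19 * 0.0106 * 1160.7649 = 4.1729 N

4.1729 N


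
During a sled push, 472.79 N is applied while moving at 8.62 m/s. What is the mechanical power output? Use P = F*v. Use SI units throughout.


P = F * v
P = 472.79 * 8.62
P = 4075.4498 W

4075.4498 W


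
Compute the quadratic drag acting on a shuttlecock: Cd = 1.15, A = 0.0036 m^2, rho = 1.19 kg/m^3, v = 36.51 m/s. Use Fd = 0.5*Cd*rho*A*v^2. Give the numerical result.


Fd = 0.5 * Cd * rho * A * v^2
Fd = 0.5 * 1.15 * 1.19 * 0.0036 * 36.51^2
v^2 = 1332.9801
Fd = 0.5 * 1.15 * 1.19 * 0.0036 * 1332.9801 = 3.2835 N

3.2835 N


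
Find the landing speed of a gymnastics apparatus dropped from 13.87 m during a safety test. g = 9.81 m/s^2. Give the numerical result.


v = sqrt(2 * g * h)
v = sqrt(2 * 9.81 * 13.87)
v = sqrt(272.1294) = 16.4963 m/s

16.4963 m/s


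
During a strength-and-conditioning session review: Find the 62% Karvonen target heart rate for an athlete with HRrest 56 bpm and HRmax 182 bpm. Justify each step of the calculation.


Target = HRrest + pct*(HRmax - HRrest)
Heart rate reserve = HRmax - HRrest = 182 - 56 = 126 bpm
Fraction = 62% = 0.62
Target = 56 + 0.62 * 126
Target = 56 + 78.12 = 134.12 bpm

134.12 bpm


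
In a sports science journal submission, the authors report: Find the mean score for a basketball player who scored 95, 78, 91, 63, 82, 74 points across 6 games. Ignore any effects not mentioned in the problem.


Average = sum / n
Sum = 483
Average = 483 / 6 = 80.5

80.5


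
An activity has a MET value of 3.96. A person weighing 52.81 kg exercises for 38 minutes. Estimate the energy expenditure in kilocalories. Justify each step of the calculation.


kcal = MET * mass * time_hr
Convert time: 38 min = 0.6333 hr
kcal = 3.96 * 52.81 * 0.6333
kcal = 132.4475 kcal

132.4475 kcal


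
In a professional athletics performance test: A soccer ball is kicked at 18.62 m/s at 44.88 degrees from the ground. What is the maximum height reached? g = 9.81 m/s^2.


H = (v*sin(theta))^2 / (2*g)
vy = v*sin(theta) = 18.62 * sin(44.88 deg) = 13.1387 m/s
H = vy^2 / (2*g) = 172.6261 / (2*9.81)
H = 172.6261 / 19.62 = 8.7985 m

8.7985 m


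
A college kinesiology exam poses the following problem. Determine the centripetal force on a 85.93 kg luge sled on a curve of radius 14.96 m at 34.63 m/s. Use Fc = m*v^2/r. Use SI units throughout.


Fc = m * v^2 / r
v^2 = 34.63^2 = 1199.2369
Fc = 85.93 * 1199.2369 / 14.96
Fc = 103050.4268 / 14.96 = 6888.3975 N

6888.3975 N


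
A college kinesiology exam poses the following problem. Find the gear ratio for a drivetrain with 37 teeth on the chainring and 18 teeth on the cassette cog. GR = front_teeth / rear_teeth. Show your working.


GR = front_teeth / rear_teeth
GR = 37 / 18
GR = 2.0556

2.0556


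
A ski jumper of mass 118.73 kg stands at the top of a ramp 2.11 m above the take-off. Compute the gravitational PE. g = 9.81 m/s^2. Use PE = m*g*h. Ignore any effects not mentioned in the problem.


PE = m * g * h
PE = 118.73 * 9.81 * 2.11
PE = 1164.7413 * 2.11 = 2457.6041 J

2457.6041 J


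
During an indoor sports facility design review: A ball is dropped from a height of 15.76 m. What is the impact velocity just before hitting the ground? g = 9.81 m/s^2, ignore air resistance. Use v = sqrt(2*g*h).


v = sqrt(2 * g * h)
v = sqrt(2 * 9.81 * 15.76)
v = sqrt(309.2112) = 17.5844 m/s

17.5844 m/s


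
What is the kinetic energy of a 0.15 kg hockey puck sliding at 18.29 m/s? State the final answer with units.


KE = 0.5 * m * v^2
KE = 0.5 * 0.15 * 18.29^2
KE = 0.5 * 0.15 * 334.5241 = 25.0893 J

25.0893 J


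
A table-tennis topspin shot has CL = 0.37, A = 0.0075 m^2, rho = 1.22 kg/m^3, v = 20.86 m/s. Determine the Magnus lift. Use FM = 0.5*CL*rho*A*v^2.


FM = 0.5 * CL * rho * A * v^2
FM = 0.5 * 0.37 * 1.22 * 0.0075 * 20.86^2
v^2 = 435.1396
FM = 0.5 * 0.37 * 1.22 * 0.0075 * 435.1396 = 0.7366 N

0.7366 N


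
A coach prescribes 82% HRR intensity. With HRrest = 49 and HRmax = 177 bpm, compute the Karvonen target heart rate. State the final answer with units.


Target = HRrest + pct*(HRmax - HRrest)
Heart rate reserve = HRmax - HRrest = 177 - 49 = 128 bpm
Fraction = 82% = 0.82
Target = 49 + 0.82 * 128
Target = 49 + 104.96 = 153.96 bpm

153.96 bpm


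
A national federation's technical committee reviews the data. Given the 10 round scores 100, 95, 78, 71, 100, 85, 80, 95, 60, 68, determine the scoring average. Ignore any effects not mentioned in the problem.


Average = sum / n
Sum = 832
Average = 832 / 10 = 83.2

83.2


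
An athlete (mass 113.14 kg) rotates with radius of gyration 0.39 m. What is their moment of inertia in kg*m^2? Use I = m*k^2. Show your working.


I = m * k^2
I = 113.14 * 0.39^2
I = 113.14 * 0.1521 = 17.2086 kg*m^2

17.2086 kg*m^2


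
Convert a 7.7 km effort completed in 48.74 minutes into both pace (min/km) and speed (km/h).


Pace = time / distance = 48.74 min / 7.7 km = 6.3299 min/km
Speed = distance / time_in_hours = 7.7 / 0.8123 hr
Speed = 9.4789 km/h

6.3299 min/km, 9.4789 km/h


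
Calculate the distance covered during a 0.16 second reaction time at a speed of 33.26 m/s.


d = v * t
d = 33.26 * 0.16
d = 5.3216 m

5.3216 m


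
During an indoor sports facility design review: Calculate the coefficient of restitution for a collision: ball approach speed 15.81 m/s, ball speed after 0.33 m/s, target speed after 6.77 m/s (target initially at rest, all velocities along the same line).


e = (v2_after - v1_after) / (v1_before - v2_before)
Numerator = 6.77 - 0.33 = 6.44
Denominator = 15.81 - 0 = 15.81
e = 6.44 / 15.81 = 0.4073

0.4073


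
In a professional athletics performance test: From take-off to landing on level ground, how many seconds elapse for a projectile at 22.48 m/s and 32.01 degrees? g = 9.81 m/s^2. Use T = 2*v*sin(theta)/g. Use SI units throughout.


T = 2*v*sin(theta)/g
sin(theta) = sin(32.01 deg) = 0.5301
T = 2*22.48*0.5301 / 9.81
T = 23.8318 / 9.81 = 2.4293 s

2.4293 s


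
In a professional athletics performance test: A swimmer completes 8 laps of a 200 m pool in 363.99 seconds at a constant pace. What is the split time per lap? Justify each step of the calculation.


Split time = total_time / n_laps = 363.99 / 8
Split time = 45.4988 s per lap

45.4988 s


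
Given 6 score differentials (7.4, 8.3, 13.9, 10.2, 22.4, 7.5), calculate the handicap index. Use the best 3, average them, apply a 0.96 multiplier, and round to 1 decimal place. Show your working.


All differentials: 7.4, 8.3, 13.9, 10.2, 22.4, 7.5
Sorted: 7.4, 7.5, 8.3, 10.2, 13.9, 22.4
Best 3: 7.4, 7.5, 8.3
Average of best = 23.2 / 3 = 7.7333
Raw index = 7.7333 * 0.96 = 7.424
Handicap index = round(7.424, 1) = 7.4

7.4


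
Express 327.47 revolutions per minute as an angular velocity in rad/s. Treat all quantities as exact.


omega = RPM * 2 * pi / 60
omega = 327.47 * 2 * 3.14159 / 60
omega = 2057.5547 / 60 = 34.2926 rad/s

34.2926 rad/s


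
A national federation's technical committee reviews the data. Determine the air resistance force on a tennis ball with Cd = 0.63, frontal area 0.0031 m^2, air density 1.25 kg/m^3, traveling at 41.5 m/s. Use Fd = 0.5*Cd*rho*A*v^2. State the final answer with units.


Fd = 0.5 * Cd * rho * A * v^2
Fd = 0.5 * 0.63 * 1.25 * 0.0031 * 41.5^2
v^2 = 1722.25
Fd = 0.5 * 0.63 * 1.25 * 0.0031 * 1722.25 = 2.1022 N

2.1022 N


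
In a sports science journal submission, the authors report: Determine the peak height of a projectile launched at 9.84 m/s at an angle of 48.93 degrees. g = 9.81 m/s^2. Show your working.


H = (v*sin(theta))^2 / (2*g)
vy = v*sin(theta) = 9.84 * sin(48.93 deg) = 7.4184 m/s
H = vy^2 / (2*g) = 55.0334 / (2*9.81)
H = 55.0334 / 19.62 = 2.805 m

2.805 m


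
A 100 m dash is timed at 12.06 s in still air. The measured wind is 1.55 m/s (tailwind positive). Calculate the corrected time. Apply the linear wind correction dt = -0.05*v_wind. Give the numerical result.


dt = -0.05 * v_wind = -0.05 * 1.55 = -0.0775 s
t_corrected = t_still + dt = 12.06 + (-0.0775)
t_corrected = 11.9825 s

11.9825 s


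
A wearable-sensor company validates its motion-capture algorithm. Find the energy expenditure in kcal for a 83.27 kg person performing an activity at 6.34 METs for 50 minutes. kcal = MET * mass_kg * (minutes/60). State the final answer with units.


kcal = MET * mass * time_hr
Convert time: 50 min = 0.8333 hr
kcal = 6.34 * 83.27 * 0.8333
kcal = 439.9432 kcal

439.9432 kcal


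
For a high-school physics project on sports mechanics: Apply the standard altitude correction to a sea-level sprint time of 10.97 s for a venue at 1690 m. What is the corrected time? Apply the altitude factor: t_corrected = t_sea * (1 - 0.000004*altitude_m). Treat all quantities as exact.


Correction factor = 1 - 0.000004 * 1690 = 0.99324
t_corrected = t_sea * factor = 10.97 * 0.99324
t_corrected = 10.8958 s

10.8958 s


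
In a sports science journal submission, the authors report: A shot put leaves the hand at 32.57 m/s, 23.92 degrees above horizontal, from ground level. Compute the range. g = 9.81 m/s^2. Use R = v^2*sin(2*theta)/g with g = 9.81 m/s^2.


R = v^2 * sin(2*theta) / g
Convert angle to radians: theta = 23.92 deg = 0.4175 rad
sin(2*theta) = sin(0.835) = 0.7413
R = 32.57^2 * 0.7413 / 9.81
R = 1060.8049 * 0.7413 / 9.81 = 80.1576 m

80.1576 m


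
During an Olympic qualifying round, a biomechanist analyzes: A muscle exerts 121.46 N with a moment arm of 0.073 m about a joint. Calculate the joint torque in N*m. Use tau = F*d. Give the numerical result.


tau = F * d
tau = 121.46 * 0.073
tau = 8.8666 N*m

8.8666 N*m


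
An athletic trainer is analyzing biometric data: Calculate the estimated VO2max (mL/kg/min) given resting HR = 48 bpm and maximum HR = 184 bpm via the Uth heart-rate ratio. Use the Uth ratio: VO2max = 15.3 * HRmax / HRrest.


VO2max = 15.3 * HRmax / HRrest
VO2max = 15.3 * 184 / 48
VO2max = 2815.2 / 48 = 58.65 mL/kg/min

58.65 mL/kg/min


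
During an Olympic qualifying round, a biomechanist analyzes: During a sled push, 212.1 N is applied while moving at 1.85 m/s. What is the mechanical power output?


P = F * v
P = 212.1 * 1.85
P = 392.385 W

392.385 W


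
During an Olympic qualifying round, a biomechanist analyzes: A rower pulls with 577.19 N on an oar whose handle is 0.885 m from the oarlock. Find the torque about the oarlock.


tau = F * d
tau = 577.19 * 0.885
tau = 510.8132 N*m

510.8132 N*m


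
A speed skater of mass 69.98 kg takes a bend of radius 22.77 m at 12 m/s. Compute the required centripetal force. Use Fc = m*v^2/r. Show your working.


Fc = m * v^2 / r
v^2 = 12^2 = 144
Fc = 69.98 * 144 / 22.77
Fc = 10077.12 / 22.77 = 442.5613 N

442.5613 N


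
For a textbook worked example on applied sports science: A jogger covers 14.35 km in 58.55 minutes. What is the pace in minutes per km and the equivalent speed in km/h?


Pace = time / distance = 58.55 min / 14.35 km = 4.0801 min/km
Speed = distance / time_in_hours = 14.35 / 0.9758 hr
Speed = 14.7054 km/h

4.0801 min/km, 14.7054 km/h


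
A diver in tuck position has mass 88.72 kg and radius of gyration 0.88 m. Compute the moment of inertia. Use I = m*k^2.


I = m * k^2
I = 88.72 * 0.88^2
I = 88.72 * 0.7744 = 68.7048 kg*m^2

68.7048 kg*m^2


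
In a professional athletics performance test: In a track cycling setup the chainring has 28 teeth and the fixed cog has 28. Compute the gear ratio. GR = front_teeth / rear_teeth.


GR = front_teeth / rear_teeth
GR = 28 / 28
GR = 1

1


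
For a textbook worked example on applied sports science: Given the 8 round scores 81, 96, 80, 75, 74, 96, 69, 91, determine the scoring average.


Average = sum / n
Sum = 662
Average = 662 / 8 = 82.75

82.75


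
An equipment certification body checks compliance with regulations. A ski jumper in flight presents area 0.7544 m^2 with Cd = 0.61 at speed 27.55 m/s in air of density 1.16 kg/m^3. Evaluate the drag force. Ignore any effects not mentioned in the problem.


Fd = 0.5 * Cd * rho * A * v^2
Fd = 0.5 * 0.61 * 1.16 * 0.7544 * 27.55^2
v^2 = 759.0025
Fd = 0.5 * 0.61 * 1.16 * 0.7544 * 759.0025 = 202.5829 N

202.5829 N


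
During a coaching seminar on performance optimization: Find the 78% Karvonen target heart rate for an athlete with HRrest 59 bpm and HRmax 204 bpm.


Target = HRrest + pct*(HRmax - HRrest)
Heart rate reserve = HRmax - HRrest = 204 - 59 = 145 bpm
Fraction = 78% = 0.78
Target = 59 + 0.78 * 145
Target = 59 + 113.1 = 172.1 bpm

172.1 bpm


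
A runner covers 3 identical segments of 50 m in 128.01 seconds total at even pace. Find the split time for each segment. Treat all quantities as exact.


Split time = total_time / n_laps = 128.01 / 3
Split time = 42.67 s per lap

42.67 s


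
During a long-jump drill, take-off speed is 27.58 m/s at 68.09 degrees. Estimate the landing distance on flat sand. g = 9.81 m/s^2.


R = v^2 * sin(2*theta) / g
Convert angle to radians: theta = 68.09 deg = 1.1884 rad
sin(2*theta) = sin(2.3768) = 0.6924
R = 27.58^2 * 0.6924 / 9.81
R = 760.6564 * 0.6924 / 9.81 = 53.6875 m

53.6875 m


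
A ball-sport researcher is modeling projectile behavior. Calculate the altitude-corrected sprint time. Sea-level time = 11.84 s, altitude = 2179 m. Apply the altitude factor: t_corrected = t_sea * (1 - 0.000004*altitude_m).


Correction factor = 1 - 0.000004 * 2179 = 0.991284
t_corrected = t_sea * factor = 11.84 * 0.991284
t_corrected = 11.7368 s

11.7368 s


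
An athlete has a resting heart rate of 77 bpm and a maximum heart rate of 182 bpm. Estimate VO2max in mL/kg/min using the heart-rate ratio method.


VO2max = 15.3 * HRmax / HRrest
VO2max = 15.3 * 182 / 77
VO2max = 2784.6 / 77 = 36.1636 mL/kg/min

36.1636 mL/kg/min


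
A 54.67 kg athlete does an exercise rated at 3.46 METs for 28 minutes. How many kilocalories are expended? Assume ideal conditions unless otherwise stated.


kcal = MET * mass * time_hr
Convert time: 28 min = 0.4667 hr
kcal = 3.46 * 54.67 * 0.4667
kcal = 88.2738 kcal

88.2738 kcal


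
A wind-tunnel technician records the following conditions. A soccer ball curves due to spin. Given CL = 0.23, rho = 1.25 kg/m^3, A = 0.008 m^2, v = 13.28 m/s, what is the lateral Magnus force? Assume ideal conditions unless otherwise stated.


FM = 0.5 * CL * rho * A * v^2
FM = 0.5 * 0.23 * 1.25 * 0.008 * 13.28^2
v^2 = 176.3584
FM = 0.5 * 0.23 * 1.25 * 0.008 * 176.3584 = 0.2028 N

0.2028 N


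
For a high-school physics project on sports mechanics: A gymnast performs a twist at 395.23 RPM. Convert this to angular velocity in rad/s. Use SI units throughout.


omega = RPM * 2 * pi / 60
omega = 395.23 * 2 * 3.14159 / 60
omega = 2483.3033 / 60 = 41.3884 rad/s

41.3884 rad/s


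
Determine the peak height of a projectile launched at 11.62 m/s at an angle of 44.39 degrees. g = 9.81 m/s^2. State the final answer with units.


H = (v*sin(theta))^2 / (2*g)
vy = v*sin(theta) = 11.62 * sin(44.39 deg) = 8.1286 m/s
H = vy^2 / (2*g) = 66.0748 / (2*9.81)
H = 66.0748 / 19.62 = 3.3677 m

3.3677 m


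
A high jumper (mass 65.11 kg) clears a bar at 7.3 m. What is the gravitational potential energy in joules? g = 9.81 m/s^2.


PE = m * g * h
PE = 65.11 * 9.81 * 7.3
PE = 638.7291 * 7.3 = 4662.7224 J

4662.7224 J


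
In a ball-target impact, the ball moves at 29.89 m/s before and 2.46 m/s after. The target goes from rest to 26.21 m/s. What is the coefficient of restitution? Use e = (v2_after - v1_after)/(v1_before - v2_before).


e = (v2_after - v1_after) / (v1_before - v2_before)
Numerator = 26.21 - 2.46 = 23.75
Denominator = 29.89 - 0 = 29.89
e = 23.75 / 29.89 = 0.7946

0.7946


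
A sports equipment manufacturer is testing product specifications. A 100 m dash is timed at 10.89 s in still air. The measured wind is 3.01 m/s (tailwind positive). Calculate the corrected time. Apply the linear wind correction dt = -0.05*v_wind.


dt = -0.05 * v_wind = -0.05 * 3.01 = -0.1505 s
t_corrected = t_still + dt = 10.89 + (-0.1505)
t_corrected = 10.7395 s

10.7395 s


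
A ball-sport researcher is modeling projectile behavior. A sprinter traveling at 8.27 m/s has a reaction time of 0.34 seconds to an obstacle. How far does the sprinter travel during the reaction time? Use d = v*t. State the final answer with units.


d = v * t
d = 8.27 * 0.34
d = 2.8118 m

2.8118 m


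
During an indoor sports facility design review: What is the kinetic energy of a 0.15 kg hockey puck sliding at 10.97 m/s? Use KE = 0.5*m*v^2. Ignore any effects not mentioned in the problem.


KE = 0.5 * m * v^2
KE = 0.5 * 0.15 * 10.97^2
KE = 0.5 * 0.15 * 120.3409 = 9.0256 J

9.0256 J


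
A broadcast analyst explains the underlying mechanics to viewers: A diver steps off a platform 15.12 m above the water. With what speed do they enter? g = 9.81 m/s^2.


v = sqrt(2 * g * h)
v = sqrt(2 * 9.81 * 15.12)
v = sqrt(296.6544) = 17.2237 m/s

17.2237 m/s


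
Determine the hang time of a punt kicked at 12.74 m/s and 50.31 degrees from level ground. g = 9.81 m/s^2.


T = 2*v*sin(theta)/g
sin(theta) = sin(50.31 deg) = 0.7695
T = 2*12.74*0.7695 / 9.81
T = 19.6071 / 9.81 = 1.9987 s

1.9987 s


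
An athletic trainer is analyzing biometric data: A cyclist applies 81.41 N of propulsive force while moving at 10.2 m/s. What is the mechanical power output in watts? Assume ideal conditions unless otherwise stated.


P = F * v
P = 81.41 * 10.2
P = 830.382 W

830.382 W


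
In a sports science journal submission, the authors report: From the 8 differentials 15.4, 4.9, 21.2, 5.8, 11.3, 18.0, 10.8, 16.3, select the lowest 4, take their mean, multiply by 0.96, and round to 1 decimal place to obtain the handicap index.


All differentials: 15.4, 4.9, 21.2, 5.8, 11.3, 18.0, 10.8, 16.3
Sorted: 4.9, 5.8, 10.8, 11.3, 15.4, 16.3, 18.0, 21.2
Best 4: 4.9, 5.8, 10.8, 11.3
Average of best = 32.8 / 4 = 8.2
Raw index = 8.2 * 0.96 = 7.872
Handicap index = round(7.872, 1) = 7.9

7.9


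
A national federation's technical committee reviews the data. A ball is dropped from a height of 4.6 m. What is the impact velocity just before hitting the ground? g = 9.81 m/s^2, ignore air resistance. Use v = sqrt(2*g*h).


v = sqrt(2 * g * h)
v = sqrt(2 * 9.81 * 4.6)
v = sqrt(90.252) = 9.5001 m/s

9.5001 m/s


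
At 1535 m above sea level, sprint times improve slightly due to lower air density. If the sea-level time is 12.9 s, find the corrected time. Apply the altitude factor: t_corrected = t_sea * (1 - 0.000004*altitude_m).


Correction factor = 1 - 0.000004 * 1535 = 0.99386
t_corrected = t_sea * factor = 12.9 * 0.99386
t_corrected = 12.8208 s

12.8208 s


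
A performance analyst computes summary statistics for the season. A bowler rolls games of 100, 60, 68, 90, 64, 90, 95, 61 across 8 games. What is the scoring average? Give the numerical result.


Average = sum / n
Sum = 628
Average = 628 / 8 = 78.5

78.5


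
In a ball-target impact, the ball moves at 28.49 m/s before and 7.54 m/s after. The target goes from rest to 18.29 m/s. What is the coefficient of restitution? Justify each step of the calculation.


e = (v2_after - v1_after) / (v1_before - v2_before)
Numerator = 18.29 - 7.54 = 10.75
Denominator = 28.49 - 0 = 28.49
e = 10.75 / 28.49 = 0.3773

0.3773


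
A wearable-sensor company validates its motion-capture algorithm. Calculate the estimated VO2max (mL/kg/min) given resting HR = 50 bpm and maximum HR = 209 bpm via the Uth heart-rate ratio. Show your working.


VO2max = 15.3 * HRmax / HRrest
VO2max = 15.3 * 209 / 50
VO2max = 3197.7 / 50 = 63.954 mL/kg/min

63.954 mL/kg/min


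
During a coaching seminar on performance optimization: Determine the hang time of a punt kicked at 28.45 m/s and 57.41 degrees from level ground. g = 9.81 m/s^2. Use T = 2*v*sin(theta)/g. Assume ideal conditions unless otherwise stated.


T = 2*v*sin(theta)/g
sin(theta) = sin(57.41 deg) = 0.8425
T = 2*28.45*0.8425 / 9.81
T = 47.9409 / 9.81 = 4.8869 s

4.8869 s


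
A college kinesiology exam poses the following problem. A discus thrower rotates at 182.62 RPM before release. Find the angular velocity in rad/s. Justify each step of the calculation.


omega = RPM * 2 * pi / 60
omega = 182.62 * 2 * 3.14159 / 60
omega = 1147.4353 / 60 = 19.1239 rad/s

19.1239 rad/s


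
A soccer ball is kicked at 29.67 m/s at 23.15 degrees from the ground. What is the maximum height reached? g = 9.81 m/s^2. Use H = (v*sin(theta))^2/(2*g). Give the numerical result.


H = (v*sin(theta))^2 / (2*g)
vy = v*sin(theta) = 29.67 * sin(23.15 deg) = 11.6645 m/s
H = vy^2 / (2*g) = 136.0595 / (2*9.81)
H = 136.0595 / 19.62 = 6.9347 m

6.9347 m


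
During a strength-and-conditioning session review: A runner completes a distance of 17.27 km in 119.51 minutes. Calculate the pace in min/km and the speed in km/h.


Pace = time / distance = 119.51 min / 17.27 km = 6.9201 min/km
Speed = distance / time_in_hours = 17.27 / 1.9918 hr
Speed = 8.6704 km/h

6.9201 min/km, 8.6704 km/h


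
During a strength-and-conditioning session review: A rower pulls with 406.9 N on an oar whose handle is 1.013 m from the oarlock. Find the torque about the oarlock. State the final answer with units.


tau = F * d
tau = 406.9 * 1.013
tau = 412.1897 N*m

412.1897 N*m


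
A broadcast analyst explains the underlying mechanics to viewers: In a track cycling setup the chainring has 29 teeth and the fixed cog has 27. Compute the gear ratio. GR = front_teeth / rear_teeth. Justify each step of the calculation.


GR = front_teeth / rear_teeth
GR = 29 / 27
GR = 1.0741

1.0741


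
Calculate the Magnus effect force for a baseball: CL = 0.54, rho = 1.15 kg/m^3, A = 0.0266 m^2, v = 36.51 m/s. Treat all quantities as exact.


FM = 0.5 * CL * rho * A * v^2
FM = 0.5 * 0.54 * 1.15 * 0.0266 * 36.51^2
v^2 = 1332.9801
FM = 0.5 * 0.54 * 1.15 * 0.0266 * 1332.9801 = 11.0095 N

11.0095 N


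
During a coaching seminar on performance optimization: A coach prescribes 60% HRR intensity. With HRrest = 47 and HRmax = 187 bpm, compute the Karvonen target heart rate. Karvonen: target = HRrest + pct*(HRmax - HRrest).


Target = HRrest + pct*(HRmax - HRrest)
Heart rate reserve = HRmax - HRrest = 187 - 47 = 140 bpm
Fraction = 60% = 0.6
Target = 47 + 0.6 * 140
Target = 47 + 84 = 131 bpm

131 bpm


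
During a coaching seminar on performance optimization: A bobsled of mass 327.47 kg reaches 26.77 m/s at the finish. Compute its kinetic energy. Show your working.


KE = 0.5 * m * v^2
KE = 0.5 * 327.47 * 26.77^2
KE = 0.5 * 327.47 * 716.6329 = 117337.8879 J

117337.8879 J


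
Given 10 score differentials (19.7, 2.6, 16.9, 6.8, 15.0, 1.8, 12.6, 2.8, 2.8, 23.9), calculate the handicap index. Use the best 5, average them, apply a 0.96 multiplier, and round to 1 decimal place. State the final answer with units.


All differentials: 19.7, 2.6, 16.9, 6.8, 15.0, 1.8, 12.6, 2.8, 2.8, 23.9
Sorted: 1.8, 2.6, 2.8, 2.8, 6.8, 12.6, 15.0, 16.9, 19.7, 23.9
Best 5: 1.8, 2.6, 2.8, 2.8, 6.8
Average of best = 16.8 / 5 = 3.36
Raw index = 3.36 * 0.96 = 3.2256
Handicap index = round(3.2256, 1) = 3.2

3.2


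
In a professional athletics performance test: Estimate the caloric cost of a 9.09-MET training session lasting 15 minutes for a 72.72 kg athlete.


kcal = MET * mass * time_hr
Convert time: 15 min = 0.25 hr
kcal = 9.09 * 72.72 * 0.25
kcal = 165.2562 kcal

165.2562 kcal


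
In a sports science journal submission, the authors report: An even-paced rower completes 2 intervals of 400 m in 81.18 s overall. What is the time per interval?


Split time = total_time / n_laps = 81.18 / 2
Split time = 40.59 s per lap

40.59 s


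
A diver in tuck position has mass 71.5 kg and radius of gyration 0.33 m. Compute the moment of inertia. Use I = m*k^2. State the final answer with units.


I = m * k^2
I = 71.5 * 0.33^2
I = 71.5 * 0.1089 = 7.7864 kg*m^2

7.7864 kg*m^2


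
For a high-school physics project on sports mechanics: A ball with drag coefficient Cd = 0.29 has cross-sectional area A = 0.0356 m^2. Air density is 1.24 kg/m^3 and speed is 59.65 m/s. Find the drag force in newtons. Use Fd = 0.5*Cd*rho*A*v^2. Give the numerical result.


Fd = 0.5 * Cd * rho * A * v^2
Fd = 0.5 * 0.29 * 1.24 * 0.0356 * 59.65^2
v^2 = 3558.1225
Fd = 0.5 * 0.29 * 1.24 * 0.0356 * 3558.1225 = 22.7751 N

22.7751 N


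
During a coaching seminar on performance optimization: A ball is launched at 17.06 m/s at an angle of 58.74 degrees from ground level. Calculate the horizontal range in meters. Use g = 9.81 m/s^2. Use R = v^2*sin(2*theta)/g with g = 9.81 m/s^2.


R = v^2 * sin(2*theta) / g
Convert angle to radians: theta = 58.74 deg = 1.0252 rad
sin(2*theta) = sin(2.0504) = 0.8872
R = 17.06^2 * 0.8872 / 9.81
R = 291.0436 * 0.8872 / 9.81 = 26.3207 m

26.3207 m


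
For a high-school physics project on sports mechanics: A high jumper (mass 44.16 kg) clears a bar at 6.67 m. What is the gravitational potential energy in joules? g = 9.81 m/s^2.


PE = m * g * h
PE = 44.16 * 9.81 * 6.67
PE = 433.2096 * 6.67 = 2889.508 J

2889.508 J


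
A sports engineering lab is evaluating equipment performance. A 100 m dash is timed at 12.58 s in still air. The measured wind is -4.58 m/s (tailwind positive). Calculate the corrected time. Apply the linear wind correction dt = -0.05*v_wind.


dt = -0.05 * v_wind = -0.05 * -4.58 = 0.229 s
t_corrected = t_still + dt = 12.58 + (0.229)
t_corrected = 12.809 s

12.809 s


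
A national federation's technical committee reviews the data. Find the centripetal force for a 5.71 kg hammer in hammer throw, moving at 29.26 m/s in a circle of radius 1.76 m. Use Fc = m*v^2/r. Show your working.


Fc = m * v^2 / r
v^2 = 29.26^2 = 856.1476
Fc = 5.71 * 856.1476 / 1.76
Fc = 4888.6028 / 1.76 = 2777.6152 N

2777.6152 N


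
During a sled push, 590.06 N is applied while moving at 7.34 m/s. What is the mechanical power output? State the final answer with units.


P = F * v
P = 590.06 * 7.34
P = 4331.0404 W

4331.0404 W


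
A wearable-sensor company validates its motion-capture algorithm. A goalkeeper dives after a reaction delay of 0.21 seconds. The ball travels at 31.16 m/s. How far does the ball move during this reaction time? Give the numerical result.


d = v * t
d = 31.16 * 0.21
d = 6.5436 m

6.5436 m


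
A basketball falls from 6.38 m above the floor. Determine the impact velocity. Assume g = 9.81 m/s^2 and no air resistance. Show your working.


v = sqrt(2 * g * h)
v = sqrt(2 * 9.81 * 6.38)
v = sqrt(125.1756) = 11.1882 m/s

11.1882 m/s


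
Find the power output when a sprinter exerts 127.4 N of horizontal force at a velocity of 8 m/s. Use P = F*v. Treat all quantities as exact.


P = F * v
P = 127.4 * 8
P = 1019.2 W

1019.2 W


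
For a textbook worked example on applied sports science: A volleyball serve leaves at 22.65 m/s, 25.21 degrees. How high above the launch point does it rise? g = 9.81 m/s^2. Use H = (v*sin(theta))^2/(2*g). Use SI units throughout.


H = (v*sin(theta))^2 / (2*g)
vy = v*sin(theta) = 22.65 * sin(25.21 deg) = 9.6475 m/s
H = vy^2 / (2*g) = 93.0738 / (2*9.81)
H = 93.0738 / 19.62 = 4.7438 m

4.7438 m


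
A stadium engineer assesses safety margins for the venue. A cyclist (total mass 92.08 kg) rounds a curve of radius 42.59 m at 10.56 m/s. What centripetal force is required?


Fc = m * v^2 / r
v^2 = 10.56^2 = 111.5136
Fc = 92.08 * 111.5136 / 42.59
Fc = 10268.1723 / 42.59 = 241.0935 N

241.0935 N


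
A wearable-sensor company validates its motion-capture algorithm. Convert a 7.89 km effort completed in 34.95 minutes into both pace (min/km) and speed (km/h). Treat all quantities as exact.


Pace = time / distance = 34.95 min / 7.89 km = 4.4297 min/km
Speed = distance / time_in_hours = 7.89 / 0.5825 hr
Speed = 13.5451 km/h

4.4297 min/km, 13.5451 km/h


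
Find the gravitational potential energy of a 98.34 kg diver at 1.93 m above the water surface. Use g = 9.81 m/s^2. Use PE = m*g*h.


PE = m * g * h
PE = 98.34 * 9.81 * 1.93
PE = 964.7154 * 1.93 = 1861.9007 J

1861.9007 J


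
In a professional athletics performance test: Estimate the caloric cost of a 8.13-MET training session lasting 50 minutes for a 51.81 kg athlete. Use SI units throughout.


kcal = MET * mass * time_hr
Convert time: 50 min = 0.8333 hr
kcal = 8.13 * 51.81 * 0.8333
kcal = 351.0128 kcal

351.0128 kcal


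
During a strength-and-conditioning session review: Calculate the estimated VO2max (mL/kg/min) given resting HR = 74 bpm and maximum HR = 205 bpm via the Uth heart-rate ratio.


VO2max = 15.3 * HRmax / HRrest
VO2max = 15.3 * 205 / 74
VO2max = 3136.5 / 74 = 42.3851 mL/kg/min

42.3851 mL/kg/min


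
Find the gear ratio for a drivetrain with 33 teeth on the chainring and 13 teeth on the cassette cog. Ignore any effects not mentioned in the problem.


GR = front_teeth / rear_teeth
GR = 33 / 13
GR = 2.5385

2.5385


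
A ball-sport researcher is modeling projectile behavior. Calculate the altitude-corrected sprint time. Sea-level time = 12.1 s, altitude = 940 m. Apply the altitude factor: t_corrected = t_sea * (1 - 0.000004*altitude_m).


Correction factor = 1 - 0.000004 * 940 = 0.99624
t_corrected = t_sea * factor = 12.1 * 0.99624
t_corrected = 12.0545 s

12.0545 s


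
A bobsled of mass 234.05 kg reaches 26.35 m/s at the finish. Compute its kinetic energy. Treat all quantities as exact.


KE = 0.5 * m * v^2
KE = 0.5 * 234.05 * 26.35^2
KE = 0.5 * 234.05 * 694.3225 = 81253.0906 J

81253.0906 J


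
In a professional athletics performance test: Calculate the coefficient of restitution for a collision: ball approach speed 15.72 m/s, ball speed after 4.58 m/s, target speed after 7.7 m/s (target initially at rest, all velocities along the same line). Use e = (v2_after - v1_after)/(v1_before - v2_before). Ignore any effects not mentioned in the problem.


e = (v2_after - v1_after) / (v1_before - v2_before)
Numerator = 7.7 - 4.58 = 3.12
Denominator = 15.72 - 0 = 15.72
e = 3.12 / 15.72 = 0.1985

0.1985


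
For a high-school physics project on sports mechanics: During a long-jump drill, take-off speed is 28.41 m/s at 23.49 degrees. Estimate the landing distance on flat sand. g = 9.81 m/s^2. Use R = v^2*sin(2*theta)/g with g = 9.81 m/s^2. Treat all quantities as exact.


R = v^2 * sin(2*theta) / g
Convert angle to radians: theta = 23.49 deg = 0.41 rad
sin(2*theta) = sin(0.82) = 0.7311
R = 28.41^2 * 0.7311 / 9.81
R = 807.1281 * 0.7311 / 9.81 = 60.1533 m

60.1533 m


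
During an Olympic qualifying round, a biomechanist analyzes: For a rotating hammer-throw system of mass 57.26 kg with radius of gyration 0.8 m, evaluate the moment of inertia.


I = m * k^2
I = 57.26 * 0.8^2
I = 57.26 * 0.64 = 36.6464 kg*m^2

36.6464 kg*m^2


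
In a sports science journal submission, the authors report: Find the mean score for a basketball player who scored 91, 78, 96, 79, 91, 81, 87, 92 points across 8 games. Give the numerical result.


Average = sum / n
Sum = 695
Average = 695 / 8 = 86.875

86.875


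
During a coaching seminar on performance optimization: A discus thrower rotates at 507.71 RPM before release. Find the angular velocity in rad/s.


omega = RPM * 2 * pi / 60
omega = 507.71 * 2 * 3.14159 / 60
omega = 3190.036 / 60 = 53.1673 rad/s

53.1673 rad/s


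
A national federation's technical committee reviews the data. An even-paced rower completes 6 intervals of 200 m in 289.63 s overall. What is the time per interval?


Split time = total_time / n_laps = 289.63 / 6
Split time = 48.2717 s per lap

48.2717 s


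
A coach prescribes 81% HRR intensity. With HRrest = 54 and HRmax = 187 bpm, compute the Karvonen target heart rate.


Target = HRrest + pct*(HRmax - HRrest)
Heart rate reserve = HRmax - HRrest = 187 - 54 = 133 bpm
Fraction = 81% = 0.81
Target = 54 + 0.81 * 133
Target = 54 + 107.73 = 161.73 bpm

161.73 bpm


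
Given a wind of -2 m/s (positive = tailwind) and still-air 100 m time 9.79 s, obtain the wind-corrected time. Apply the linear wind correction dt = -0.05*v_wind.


dt = -0.05 * v_wind = -0.05 * -2 = 0.1 s
t_corrected = t_still + dt = 9.79 + (0.1)
t_corrected = 9.89 s

9.89 s


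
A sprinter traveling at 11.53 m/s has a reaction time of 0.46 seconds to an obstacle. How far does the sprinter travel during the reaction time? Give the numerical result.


d = v * t
d = 11.53 * 0.46
d = 5.3038 m

5.3038 m


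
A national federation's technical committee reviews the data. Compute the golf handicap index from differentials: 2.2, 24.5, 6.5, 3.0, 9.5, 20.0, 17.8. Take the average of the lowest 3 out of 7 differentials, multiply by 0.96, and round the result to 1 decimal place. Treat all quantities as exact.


All differentials: 2.2, 24.5, 6.5, 3.0, 9.5, 20.0, 17.8
Sorted: 2.2, 3.0, 6.5, 9.5, 17.8, 20.0, 24.5
Best 3: 2.2, 3.0, 6.5
Average of best = 11.7 / 3 = 3.9
Raw index = 3.9 * 0.96 = 3.744
Handicap index = round(3.744, 1) = 3.7

3.7


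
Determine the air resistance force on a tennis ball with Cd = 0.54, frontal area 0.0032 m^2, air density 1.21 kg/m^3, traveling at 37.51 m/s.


Fd = 0.5 * Cd * rho * A * v^2
Fd = 0.5 * 0.54 * 1.21 * 0.0032 * 37.51^2
v^2 = 1407.0001
Fd = 0.5 * 0.54 * 1.21 * 0.0032 * 1407.0001 = 1.4709 N

1.4709 N


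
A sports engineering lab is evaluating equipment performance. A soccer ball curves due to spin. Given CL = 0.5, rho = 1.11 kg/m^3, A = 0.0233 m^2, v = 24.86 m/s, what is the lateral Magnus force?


FM = 0.5 * CL * rho * A * v^2
FM = 0.5 * 0.5 * 1.11 * 0.0233 * 24.86^2
v^2 = 618.0196
FM = 0.5 * 0.5 * 1.11 * 0.0233 * 618.0196 = 3.996 N

3.996 N


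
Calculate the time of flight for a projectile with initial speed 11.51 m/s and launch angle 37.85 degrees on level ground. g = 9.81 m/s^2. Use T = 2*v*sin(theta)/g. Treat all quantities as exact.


T = 2*v*sin(theta)/g
sin(theta) = sin(37.85 deg) = 0.6136
T = 2*11.51*0.6136 / 9.81
T = 14.125 / 9.81 = 1.4399 s

1.4399 s


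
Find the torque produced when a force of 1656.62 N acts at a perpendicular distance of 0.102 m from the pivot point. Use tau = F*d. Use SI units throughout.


tau = F * d
tau = 1656.62 * 0.102
tau = 168.9752 N*m

168.9752 N*m


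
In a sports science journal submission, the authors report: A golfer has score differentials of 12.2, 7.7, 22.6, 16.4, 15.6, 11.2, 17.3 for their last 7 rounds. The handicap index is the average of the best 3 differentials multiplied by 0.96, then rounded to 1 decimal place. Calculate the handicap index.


All differentials: 12.2, 7.7, 22.6, 16.4, 15.6, 11.2, 17.3
Sorted: 7.7, 11.2, 12.2, 15.6, 16.4, 17.3, 22.6
Best 3: 7.7, 11.2, 12.2
Average of best = 31.1 / 3 = 10.3667
Raw index = 10.3667 * 0.96 = 9.952
Handicap index = round(9.952, 1) = 10.0

10.0


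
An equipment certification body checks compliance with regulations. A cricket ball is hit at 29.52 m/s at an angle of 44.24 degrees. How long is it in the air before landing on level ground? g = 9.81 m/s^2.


T = 2*v*sin(theta)/g
sin(theta) = sin(44.24 deg) = 0.6977
T = 2*29.52*0.6977 / 9.81
T = 41.1902 / 9.81 = 4.1988 s

4.1988 s


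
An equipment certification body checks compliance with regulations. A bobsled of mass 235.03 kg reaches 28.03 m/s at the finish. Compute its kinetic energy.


KE = 0.5 * m * v^2
KE = 0.5 * 235.03 * 28.03^2
KE = 0.5 * 235.03 * 785.6809 = 92329.291 J

92329.291 J


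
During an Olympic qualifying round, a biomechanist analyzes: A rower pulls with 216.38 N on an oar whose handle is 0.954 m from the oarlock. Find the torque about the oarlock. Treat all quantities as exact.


tau = F * d
tau = 216.38 * 0.954
tau = 206.4265 N*m

206.4265 N*m


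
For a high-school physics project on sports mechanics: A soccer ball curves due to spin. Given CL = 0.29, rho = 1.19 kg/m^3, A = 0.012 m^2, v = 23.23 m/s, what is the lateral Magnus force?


FM = 0.5 * CL * rho * A * v^2
FM = 0.5 * 0.29 * 1.19 * 0.012 * 23.23^2
v^2 = 539.6329
FM = 0.5 * 0.29 * 1.19 * 0.012 * 539.6329 = 1.1174 N

1.1174 N
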